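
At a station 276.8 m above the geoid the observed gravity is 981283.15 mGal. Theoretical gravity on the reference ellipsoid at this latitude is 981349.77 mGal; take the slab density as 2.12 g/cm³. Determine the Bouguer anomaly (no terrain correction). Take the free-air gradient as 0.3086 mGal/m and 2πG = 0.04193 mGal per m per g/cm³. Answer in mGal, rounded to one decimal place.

Free-air correction = 0.3086 × 276.8 = 85.42 mGal
Free-air anomaly = 981283.15 − 981349.77 + (85.42) = 18.80 mGal
Bouguer slab correction = 0.04193 × 2.12 × 276.8 = 24.61 mGal
Simple Bouguer anomaly = 18.80 − (24.61) = -5.81 mGal

-5.8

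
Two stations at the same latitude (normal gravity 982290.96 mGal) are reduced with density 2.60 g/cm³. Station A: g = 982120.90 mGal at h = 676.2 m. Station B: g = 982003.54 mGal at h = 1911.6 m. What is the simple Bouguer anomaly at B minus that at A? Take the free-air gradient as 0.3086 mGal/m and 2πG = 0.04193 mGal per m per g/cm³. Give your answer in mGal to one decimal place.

Δg_SB(A) = 982120.90 − 982290.96 + 0.3086×676.2 − 0.04193×2.60×676.2 = -35.10 mGal
Δg_SB(B) = 982003.54 − 982290.96 + 0.3086×1911.6 − 0.04193×2.60×1911.6 = 94.10 mGal
Difference = 94.10 − (-35.10) = 129.20 mGal

129.2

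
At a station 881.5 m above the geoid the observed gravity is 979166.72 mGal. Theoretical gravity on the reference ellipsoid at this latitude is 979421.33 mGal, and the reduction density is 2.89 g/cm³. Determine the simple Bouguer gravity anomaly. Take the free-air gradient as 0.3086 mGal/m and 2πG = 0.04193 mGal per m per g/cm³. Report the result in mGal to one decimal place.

-89.4

Free-air correction = 0.3086 × 881.5 = 272.03 mGal
Free-air anomaly = 979166.72 − 979421.33 + (272.03) = 17.42 mGal
Bouguer slab correction = 0.04193 × 2.89 × 881.5 = 106.82 mGal
Simple Bouguer anomaly = 17.42 − (106.82) = -89.40 mGal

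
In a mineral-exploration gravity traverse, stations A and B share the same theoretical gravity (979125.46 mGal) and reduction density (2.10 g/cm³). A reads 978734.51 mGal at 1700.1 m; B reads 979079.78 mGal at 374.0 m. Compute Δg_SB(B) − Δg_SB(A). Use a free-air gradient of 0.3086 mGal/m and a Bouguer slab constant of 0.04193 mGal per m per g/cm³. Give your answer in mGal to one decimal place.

52.8

Δg_SB(A) = 978734.51 − 979125.46 + 0.3086×1700.1 − 0.04193×2.10×1700.1 = -16.00 mGal
Δg_SB(B) = 979079.78 − 979125.46 + 0.3086×374.0 − 0.04193×2.10×374.0 = 36.80 mGal
Difference = 36.80 − (-16.00) = 52.80 mGal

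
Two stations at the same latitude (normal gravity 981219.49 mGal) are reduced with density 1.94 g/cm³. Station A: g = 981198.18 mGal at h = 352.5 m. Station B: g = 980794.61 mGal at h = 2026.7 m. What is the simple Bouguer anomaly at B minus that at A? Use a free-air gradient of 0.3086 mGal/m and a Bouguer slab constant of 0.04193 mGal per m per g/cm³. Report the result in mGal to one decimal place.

Δg_SB(A) = 981198.18 − 981219.49 + 0.3086×352.5 − 0.04193×1.94×352.5 = 58.80 mGal
Δg_SB(B) = 980794.61 − 981219.49 + 0.3086×2026.7 − 0.04193×1.94×2026.7 = 35.70 mGal
Difference = 35.70 − (58.80) = -23.10 mGal

-23.1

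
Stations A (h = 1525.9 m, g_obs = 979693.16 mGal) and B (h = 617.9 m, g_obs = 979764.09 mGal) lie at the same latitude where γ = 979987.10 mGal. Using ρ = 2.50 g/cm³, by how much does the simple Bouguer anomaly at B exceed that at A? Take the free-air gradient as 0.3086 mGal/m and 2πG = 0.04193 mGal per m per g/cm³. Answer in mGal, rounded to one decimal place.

Δg_SB(A) = 979693.16 − 979987.10 + 0.3086×1525.9 − 0.04193×2.50×1525.9 = 17.00 mGal
Δg_SB(B) = 979764.09 − 979987.10 + 0.3086×617.9 − 0.04193×2.50×617.9 = -97.10 mGal
Difference = -97.10 − (17.00) = -114.10 mGal

-114.1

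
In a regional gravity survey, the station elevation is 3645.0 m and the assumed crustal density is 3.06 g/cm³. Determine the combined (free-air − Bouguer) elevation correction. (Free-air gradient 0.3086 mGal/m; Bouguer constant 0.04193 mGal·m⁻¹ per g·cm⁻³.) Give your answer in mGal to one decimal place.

657.2

Combined gradient = 0.3086 − 0.04193 × 3.06 = 0.1802942 mGal/m
Combined elevation correction = 0.1802942 × 3645.0 = 657.2 mGal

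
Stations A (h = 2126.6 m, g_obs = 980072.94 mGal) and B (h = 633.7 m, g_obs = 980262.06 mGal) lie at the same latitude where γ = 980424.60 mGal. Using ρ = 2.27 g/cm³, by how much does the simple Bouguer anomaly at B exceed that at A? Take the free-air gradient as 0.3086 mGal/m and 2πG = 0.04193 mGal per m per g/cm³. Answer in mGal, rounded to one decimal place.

Δg_SB(A) = 980072.94 − 980424.60 + 0.3086×2126.6 − 0.04193×2.27×2126.6 = 102.20 mGal
Δg_SB(B) = 980262.06 − 980424.60 + 0.3086×633.7 − 0.04193×2.27×633.7 = -27.30 mGal
Difference = -27.30 − (102.20) = -129.50 mGal

-129.5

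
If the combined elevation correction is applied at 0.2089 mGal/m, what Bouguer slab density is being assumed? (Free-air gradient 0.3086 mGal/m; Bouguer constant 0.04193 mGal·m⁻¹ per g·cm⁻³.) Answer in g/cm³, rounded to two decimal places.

0.2089 = 0.3086 − 0.04193 × ρ
ρ = (0.3086 − 0.2089) / 0.04193 = 2.38 g/cm³

2.38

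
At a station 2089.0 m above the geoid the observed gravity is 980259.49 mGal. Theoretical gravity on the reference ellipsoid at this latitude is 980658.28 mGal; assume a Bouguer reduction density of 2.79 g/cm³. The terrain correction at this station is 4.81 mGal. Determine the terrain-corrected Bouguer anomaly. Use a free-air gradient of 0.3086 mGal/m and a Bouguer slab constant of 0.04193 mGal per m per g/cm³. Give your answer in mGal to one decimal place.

Free-air correction = 0.3086 × 2089.0 = 644.67 mGal
Free-air anomaly = 980259.49 − 980658.28 + (644.67) = 245.88 mGal
Bouguer slab correction = 0.04193 × 2.79 × 2089.0 = 244.38 mGal
Simple Bouguer anomaly = 245.88 − (244.38) = 1.50 mGal
Complete Bouguer anomaly = 1.50 + 4.81 = 6.31 mGal

6.3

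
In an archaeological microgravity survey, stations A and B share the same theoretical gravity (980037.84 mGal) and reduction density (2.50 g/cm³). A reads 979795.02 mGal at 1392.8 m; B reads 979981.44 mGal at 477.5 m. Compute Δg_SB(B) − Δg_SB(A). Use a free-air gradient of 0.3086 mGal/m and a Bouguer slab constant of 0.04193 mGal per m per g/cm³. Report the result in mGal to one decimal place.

-0.1

Δg_SB(A) = 979795.02 − 980037.84 + 0.3086×1392.8 − 0.04193×2.50×1392.8 = 41.00 mGal
Δg_SB(B) = 979981.44 − 980037.84 + 0.3086×477.5 − 0.04193×2.50×477.5 = 40.90 mGal
Difference = 40.90 − (41.00) = -0.10 mGal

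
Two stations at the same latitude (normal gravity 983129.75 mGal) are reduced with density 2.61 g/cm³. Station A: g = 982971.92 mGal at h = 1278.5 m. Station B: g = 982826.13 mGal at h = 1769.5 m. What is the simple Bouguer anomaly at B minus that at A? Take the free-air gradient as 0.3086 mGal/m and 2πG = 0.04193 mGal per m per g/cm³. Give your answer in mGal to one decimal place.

Δg_SB(A) = 982971.92 − 983129.75 + 0.3086×1278.5 − 0.04193×2.61×1278.5 = 96.80 mGal
Δg_SB(B) = 982826.13 − 983129.75 + 0.3086×1769.5 − 0.04193×2.61×1769.5 = 48.80 mGal
Difference = 48.80 − (96.80) = -48.00 mGal

-48.0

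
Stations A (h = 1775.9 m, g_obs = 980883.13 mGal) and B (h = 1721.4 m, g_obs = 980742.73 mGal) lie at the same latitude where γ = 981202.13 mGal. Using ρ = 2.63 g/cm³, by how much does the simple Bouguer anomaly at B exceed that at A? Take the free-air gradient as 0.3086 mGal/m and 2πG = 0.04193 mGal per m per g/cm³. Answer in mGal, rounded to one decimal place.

Δg_SB(A) = 980883.13 − 981202.13 + 0.3086×1775.9 − 0.04193×2.63×1775.9 = 33.20 mGal
Δg_SB(B) = 980742.73 − 981202.13 + 0.3086×1721.4 − 0.04193×2.63×1721.4 = -118.00 mGal
Difference = -118.00 − (33.20) = -151.20 mGal

-151.2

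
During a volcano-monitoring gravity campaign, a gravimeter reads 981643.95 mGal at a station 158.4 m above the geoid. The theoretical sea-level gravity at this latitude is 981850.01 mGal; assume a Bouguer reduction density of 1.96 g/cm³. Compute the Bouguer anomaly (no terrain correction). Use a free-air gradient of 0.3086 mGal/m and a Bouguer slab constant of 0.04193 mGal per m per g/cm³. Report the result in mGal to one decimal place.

Free-air correction = 0.3086 × 158.4 = 48.88 mGal
Free-air anomaly = 981643.95 − 981850.01 + (48.88) = -157.18 mGal
Bouguer slab correction = 0.04193 × 1.96 × 158.4 = 13.02 mGal
Simple Bouguer anomaly = -157.18 − (13.02) = -170.20 mGal

-170.2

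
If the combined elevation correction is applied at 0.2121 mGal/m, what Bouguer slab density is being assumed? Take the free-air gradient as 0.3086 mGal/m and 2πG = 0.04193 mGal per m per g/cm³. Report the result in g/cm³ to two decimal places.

0.2121 = 0.3086 − 0.04193 × ρ
ρ = (0.3086 − 0.2121) / 0.04193 = 2.30 g/cm³

2.30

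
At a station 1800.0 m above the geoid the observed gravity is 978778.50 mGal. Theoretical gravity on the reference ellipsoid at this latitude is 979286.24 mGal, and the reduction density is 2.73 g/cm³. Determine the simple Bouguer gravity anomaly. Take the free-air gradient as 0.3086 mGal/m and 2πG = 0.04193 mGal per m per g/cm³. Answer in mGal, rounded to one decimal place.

-158.3

Free-air correction = 0.3086 × 1800.0 = 555.48 mGal
Free-air anomaly = 978778.50 − 979286.24 + (555.48) = 47.74 mGal
Bouguer slab correction = 0.04193 × 2.73 × 1800.0 = 206.04 mGal
Simple Bouguer anomaly = 47.74 − (206.04) = -158.30 mGal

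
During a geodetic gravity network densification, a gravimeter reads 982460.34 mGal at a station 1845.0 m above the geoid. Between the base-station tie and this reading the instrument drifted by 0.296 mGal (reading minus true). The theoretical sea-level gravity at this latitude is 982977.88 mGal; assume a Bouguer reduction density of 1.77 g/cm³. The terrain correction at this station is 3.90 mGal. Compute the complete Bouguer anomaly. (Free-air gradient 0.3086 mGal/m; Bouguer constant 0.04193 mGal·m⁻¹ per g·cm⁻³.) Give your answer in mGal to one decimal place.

Drift-corrected reading = 982460.34 − (0.296) = 982460.044 mGal
Free-air correction = 0.3086 × 1845.0 = 569.37 mGal
Free-air anomaly = 982460.044 − 982977.88 + (569.37) = 51.534 mGal
Bouguer slab correction = 0.04193 × 1.77 × 1845.0 = 136.93 mGal
Simple Bouguer anomaly = 51.534 − (136.93) = -85.396 mGal
Complete Bouguer anomaly = -85.396 + 3.90 = -81.496 mGal

-81.5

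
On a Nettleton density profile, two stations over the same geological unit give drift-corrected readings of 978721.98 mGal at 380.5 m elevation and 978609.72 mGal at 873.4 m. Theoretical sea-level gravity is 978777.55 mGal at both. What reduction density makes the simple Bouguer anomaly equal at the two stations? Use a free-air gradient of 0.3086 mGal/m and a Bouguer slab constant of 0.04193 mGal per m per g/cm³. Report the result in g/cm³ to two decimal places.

1.93

Δg_obs = 978609.72 − 978721.98 = -112.26 mGal over Δh = 873.4 − 380.5 = 492.9 m
Equal Bouguer anomalies ⇒ Δg_obs + (0.3086 − 0.04193ρ)·Δh = 0
0.3086 − 0.04193ρ = −Δg_obs/Δh = 0.22775
ρ = (0.3086 − 0.22775) / 0.04193 = 1.93 g/cm³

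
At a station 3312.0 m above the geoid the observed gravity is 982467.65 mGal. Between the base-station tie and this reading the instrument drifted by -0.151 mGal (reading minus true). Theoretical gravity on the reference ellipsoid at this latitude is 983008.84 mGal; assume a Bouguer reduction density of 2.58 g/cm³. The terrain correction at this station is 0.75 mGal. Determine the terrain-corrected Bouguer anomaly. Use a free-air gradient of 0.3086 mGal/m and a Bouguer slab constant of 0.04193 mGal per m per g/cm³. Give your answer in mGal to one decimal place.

123.5

Drift-corrected reading = 982467.65 − (-0.151) = 982467.801 mGal
Free-air correction = 0.3086 × 3312.0 = 1022.08 mGal
Free-air anomaly = 982467.801 − 983008.84 + (1022.08) = 481.041 mGal
Bouguer slab correction = 0.04193 × 2.58 × 3312.0 = 358.29 mGal
Simple Bouguer anomaly = 481.041 − (358.29) = 122.751 mGal
Complete Bouguer anomaly = 122.751 + 0.75 = 123.501 mGal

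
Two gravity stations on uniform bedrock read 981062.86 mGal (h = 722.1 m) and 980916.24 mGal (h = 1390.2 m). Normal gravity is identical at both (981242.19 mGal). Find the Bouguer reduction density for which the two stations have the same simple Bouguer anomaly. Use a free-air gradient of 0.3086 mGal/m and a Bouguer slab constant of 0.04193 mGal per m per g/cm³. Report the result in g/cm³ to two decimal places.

2.13

Δg_obs = 980916.24 − 981062.86 = -146.62 mGal over Δh = 1390.2 − 722.1 = 668.1 m
Equal Bouguer anomalies ⇒ Δg_obs + (0.3086 − 0.04193ρ)·Δh = 0
0.3086 − 0.04193ρ = −Δg_obs/Δh = 0.21946
ρ = (0.3086 − 0.21946) / 0.04193 = 2.13 g/cm³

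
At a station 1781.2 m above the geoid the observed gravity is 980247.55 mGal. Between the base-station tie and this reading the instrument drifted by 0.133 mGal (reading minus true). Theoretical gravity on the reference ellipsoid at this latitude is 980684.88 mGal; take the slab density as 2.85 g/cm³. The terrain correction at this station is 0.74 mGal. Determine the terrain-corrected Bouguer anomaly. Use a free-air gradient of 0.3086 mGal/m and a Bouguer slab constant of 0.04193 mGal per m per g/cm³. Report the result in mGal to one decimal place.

Drift-corrected reading = 980247.55 − (0.133) = 980247.417 mGal
Free-air correction = 0.3086 × 1781.2 = 549.68 mGal
Free-air anomaly = 980247.417 − 980684.88 + (549.68) = 112.217 mGal
Bouguer slab correction = 0.04193 × 2.85 × 1781.2 = 212.85 mGal
Simple Bouguer anomaly = 112.217 − (212.85) = -100.633 mGal
Complete Bouguer anomaly = -100.633 + 0.74 = -99.893 mGal

-99.9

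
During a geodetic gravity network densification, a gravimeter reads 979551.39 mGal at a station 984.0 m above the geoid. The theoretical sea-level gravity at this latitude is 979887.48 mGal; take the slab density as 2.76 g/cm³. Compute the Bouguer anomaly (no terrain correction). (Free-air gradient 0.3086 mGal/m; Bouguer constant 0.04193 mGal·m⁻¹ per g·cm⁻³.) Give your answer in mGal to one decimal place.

-146.3

Free-air correction = 0.3086 × 984.0 = 303.66 mGal
Free-air anomaly = 979551.39 − 979887.48 + (303.66) = -32.43 mGal
Bouguer slab correction = 0.04193 × 2.76 × 984.0 = 113.88 mGal
Simple Bouguer anomaly = -32.43 − (113.88) = -146.31 mGal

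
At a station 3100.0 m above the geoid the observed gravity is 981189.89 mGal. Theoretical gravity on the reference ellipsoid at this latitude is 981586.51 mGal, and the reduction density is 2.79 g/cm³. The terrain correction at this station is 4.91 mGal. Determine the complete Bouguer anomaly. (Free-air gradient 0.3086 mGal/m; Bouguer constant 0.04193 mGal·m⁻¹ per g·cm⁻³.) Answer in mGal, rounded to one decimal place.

Free-air correction = 0.3086 × 3100.0 = 956.66 mGal
Free-air anomaly = 981189.89 − 981586.51 + (956.66) = 560.04 mGal
Bouguer slab correction = 0.04193 × 2.79 × 3100.0 = 362.65 mGal
Simple Bouguer anomaly = 560.04 − (362.65) = 197.39 mGal
Complete Bouguer anomaly = 197.39 + 4.91 = 202.30 mGal

202.3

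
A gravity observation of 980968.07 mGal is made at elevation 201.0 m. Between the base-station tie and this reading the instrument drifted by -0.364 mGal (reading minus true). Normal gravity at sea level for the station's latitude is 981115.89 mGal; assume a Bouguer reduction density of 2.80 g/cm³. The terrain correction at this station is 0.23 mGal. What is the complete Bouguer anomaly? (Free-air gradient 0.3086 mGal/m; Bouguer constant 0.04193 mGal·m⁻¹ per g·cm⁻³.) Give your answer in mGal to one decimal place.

Drift-corrected reading = 980968.07 − (-0.364) = 980968.434 mGal
Free-air correction = 0.3086 × 201.0 = 62.03 mGal
Free-air anomaly = 980968.434 − 981115.89 + (62.03) = -85.426 mGal
Bouguer slab correction = 0.04193 × 2.80 × 201.0 = 23.60 mGal
Simple Bouguer anomaly = -85.426 − (23.60) = -109.026 mGal
Complete Bouguer anomaly = -109.026 + 0.23 = -108.796 mGal

-108.8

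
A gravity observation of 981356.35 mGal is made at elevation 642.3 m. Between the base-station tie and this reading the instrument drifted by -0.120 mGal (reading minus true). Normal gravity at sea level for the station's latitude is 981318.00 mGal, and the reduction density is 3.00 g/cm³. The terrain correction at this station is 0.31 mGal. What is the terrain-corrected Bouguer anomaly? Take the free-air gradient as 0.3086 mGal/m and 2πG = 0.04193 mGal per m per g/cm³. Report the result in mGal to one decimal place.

156.2

Drift-corrected reading = 981356.35 − (-0.120) = 981356.470 mGal
Free-air correction = 0.3086 × 642.3 = 198.21 mGal
Free-air anomaly = 981356.470 − 981318.00 + (198.21) = 236.680 mGal
Bouguer slab correction = 0.04193 × 3.00 × 642.3 = 80.79 mGal
Simple Bouguer anomaly = 236.680 − (80.79) = 155.890 mGal
Complete Bouguer anomaly = 155.890 + 0.31 = 156.200 mGal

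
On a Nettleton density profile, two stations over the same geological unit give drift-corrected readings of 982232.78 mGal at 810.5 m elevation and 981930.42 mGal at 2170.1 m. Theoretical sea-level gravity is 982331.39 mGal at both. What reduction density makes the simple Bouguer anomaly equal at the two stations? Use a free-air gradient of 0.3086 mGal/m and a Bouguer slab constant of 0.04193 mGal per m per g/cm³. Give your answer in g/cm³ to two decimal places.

Δg_obs = 981930.42 − 982232.78 = -302.36 mGal over Δh = 2170.1 − 810.5 = 1359.6 m
Equal Bouguer anomalies ⇒ Δg_obs + (0.3086 − 0.04193ρ)·Δh = 0
0.3086 − 0.04193ρ = −Δg_obs/Δh = 0.22239
ρ = (0.3086 − 0.22239) / 0.04193 = 2.06 g/cm³

2.06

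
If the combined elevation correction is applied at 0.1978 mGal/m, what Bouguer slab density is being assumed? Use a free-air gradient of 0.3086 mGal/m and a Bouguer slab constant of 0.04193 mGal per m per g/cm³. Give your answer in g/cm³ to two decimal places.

2.64

0.1978 = 0.3086 − 0.04193 × ρ
ρ = (0.3086 − 0.1978) / 0.04193 = 2.64 g/cm³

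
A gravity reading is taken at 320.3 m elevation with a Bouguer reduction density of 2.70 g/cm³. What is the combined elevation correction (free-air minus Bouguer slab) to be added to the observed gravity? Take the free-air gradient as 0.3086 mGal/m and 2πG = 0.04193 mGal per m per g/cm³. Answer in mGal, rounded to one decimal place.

Combined gradient = 0.3086 − 0.04193 × 2.70 = 0.1953890 mGal/m
Combined elevation correction = 0.1953890 × 320.3 = 62.6 mGal

62.6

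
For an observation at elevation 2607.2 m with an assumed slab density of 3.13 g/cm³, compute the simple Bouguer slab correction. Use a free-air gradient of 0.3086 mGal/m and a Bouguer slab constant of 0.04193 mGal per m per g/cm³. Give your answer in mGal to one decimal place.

342.2

Bouguer slab correction = 0.04193 × 3.13 × 2607.2 = 342.2 mGal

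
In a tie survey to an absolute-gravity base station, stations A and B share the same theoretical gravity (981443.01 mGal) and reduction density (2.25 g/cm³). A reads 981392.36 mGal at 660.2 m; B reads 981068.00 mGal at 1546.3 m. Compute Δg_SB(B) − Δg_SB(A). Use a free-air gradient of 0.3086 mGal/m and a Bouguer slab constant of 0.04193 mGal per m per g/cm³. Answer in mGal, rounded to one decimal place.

Δg_SB(A) = 981392.36 − 981443.01 + 0.3086×660.2 − 0.04193×2.25×660.2 = 90.80 mGal
Δg_SB(B) = 981068.00 − 981443.01 + 0.3086×1546.3 − 0.04193×2.25×1546.3 = -43.70 mGal
Difference = -43.70 − (90.80) = -134.50 mGal

-134.5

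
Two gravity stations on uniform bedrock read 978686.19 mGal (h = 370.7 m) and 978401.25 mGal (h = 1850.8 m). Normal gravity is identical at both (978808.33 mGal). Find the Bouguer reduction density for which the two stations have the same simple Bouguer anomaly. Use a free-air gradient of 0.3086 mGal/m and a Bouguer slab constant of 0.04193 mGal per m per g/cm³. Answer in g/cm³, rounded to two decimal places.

Δg_obs = 978401.25 − 978686.19 = -284.94 mGal over Δh = 1850.8 − 370.7 = 1480.1 m
Equal Bouguer anomalies ⇒ Δg_obs + (0.3086 − 0.04193ρ)·Δh = 0
0.3086 − 0.04193ρ = −Δg_obs/Δh = 0.19251
ρ = (0.3086 − 0.19251) / 0.04193 = 2.77 g/cm³

2.77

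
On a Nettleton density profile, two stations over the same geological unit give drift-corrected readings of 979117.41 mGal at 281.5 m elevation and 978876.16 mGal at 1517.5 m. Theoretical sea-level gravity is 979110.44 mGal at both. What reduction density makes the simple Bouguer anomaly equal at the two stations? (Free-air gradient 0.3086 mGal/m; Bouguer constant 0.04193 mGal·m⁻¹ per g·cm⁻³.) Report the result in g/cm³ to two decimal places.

Δg_obs = 978876.16 − 979117.41 = -241.25 mGal over Δh = 1517.5 − 281.5 = 1236.0 m
Equal Bouguer anomalies ⇒ Δg_obs + (0.3086 − 0.04193ρ)·Δh = 0
0.3086 − 0.04193ρ = −Δg_obs/Δh = 0.19519
ρ = (0.3086 − 0.19519) / 0.04193 = 2.70 g/cm³

2.70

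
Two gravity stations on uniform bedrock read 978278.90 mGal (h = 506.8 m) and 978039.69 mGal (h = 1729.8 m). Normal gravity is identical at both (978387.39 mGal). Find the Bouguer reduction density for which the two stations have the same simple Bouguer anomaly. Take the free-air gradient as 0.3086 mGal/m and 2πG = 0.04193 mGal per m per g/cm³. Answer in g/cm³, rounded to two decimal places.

2.70

Δg_obs = 978039.69 − 978278.90 = -239.21 mGal over Δh = 1729.8 − 506.8 = 1223.0 m
Equal Bouguer anomalies ⇒ Δg_obs + (0.3086 − 0.04193ρ)·Δh = 0
0.3086 − 0.04193ρ = −Δg_obs/Δh = 0.19559
ρ = (0.3086 − 0.19559) / 0.04193 = 2.70 g/cm³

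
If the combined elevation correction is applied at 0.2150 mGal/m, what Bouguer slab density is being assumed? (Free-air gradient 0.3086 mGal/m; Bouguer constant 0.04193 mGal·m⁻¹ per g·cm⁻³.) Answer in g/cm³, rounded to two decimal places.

2.23

0.2150 = 0.3086 − 0.04193 × ρ
ρ = (0.3086 − 0.2150) / 0.04193 = 2.23 g/cm³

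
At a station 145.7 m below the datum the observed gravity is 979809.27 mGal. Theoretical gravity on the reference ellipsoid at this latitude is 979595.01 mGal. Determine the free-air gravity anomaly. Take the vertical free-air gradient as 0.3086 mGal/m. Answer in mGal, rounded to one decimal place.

169.3

Free-air correction = 0.3086 × -145.7 = -44.96 mGal
Free-air anomaly = 979809.27 − 979595.01 + (-44.96) = 169.30 mGal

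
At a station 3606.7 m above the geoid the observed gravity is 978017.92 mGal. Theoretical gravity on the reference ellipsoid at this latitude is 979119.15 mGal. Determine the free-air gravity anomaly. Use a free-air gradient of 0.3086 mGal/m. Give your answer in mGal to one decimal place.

Free-air correction = 0.3086 × 3606.7 = 1113.03 mGal
Free-air anomaly = 978017.92 − 979119.15 + (1113.03) = 11.80 mGal

11.8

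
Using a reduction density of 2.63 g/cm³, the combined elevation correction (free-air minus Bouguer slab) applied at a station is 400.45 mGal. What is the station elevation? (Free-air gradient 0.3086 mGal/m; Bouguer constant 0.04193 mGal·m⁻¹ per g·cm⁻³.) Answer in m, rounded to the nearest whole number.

2019

Combined gradient = 0.3086 − 0.04193 × 2.63 = 0.1983241 mGal/m
h = 400.45 / 0.1983241 = 2019.17 m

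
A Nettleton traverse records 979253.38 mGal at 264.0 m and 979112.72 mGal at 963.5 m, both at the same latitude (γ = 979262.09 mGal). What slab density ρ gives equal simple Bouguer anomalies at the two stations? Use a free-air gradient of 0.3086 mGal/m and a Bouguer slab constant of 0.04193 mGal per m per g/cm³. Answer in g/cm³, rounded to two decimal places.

Δg_obs = 979112.72 − 979253.38 = -140.66 mGal over Δh = 963.5 − 264.0 = 699.5 m
Equal Bouguer anomalies ⇒ Δg_obs + (0.3086 − 0.04193ρ)·Δh = 0
0.3086 − 0.04193ρ = −Δg_obs/Δh = 0.20109
ρ = (0.3086 − 0.20109) / 0.04193 = 2.56 g/cm³

2.56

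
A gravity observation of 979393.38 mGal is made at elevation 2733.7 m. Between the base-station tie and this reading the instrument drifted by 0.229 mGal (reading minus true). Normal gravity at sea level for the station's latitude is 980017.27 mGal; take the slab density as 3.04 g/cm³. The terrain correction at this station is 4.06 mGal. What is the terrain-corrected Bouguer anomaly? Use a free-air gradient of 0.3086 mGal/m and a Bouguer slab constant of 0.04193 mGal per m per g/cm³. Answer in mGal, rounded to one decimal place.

Drift-corrected reading = 979393.38 − (0.229) = 979393.151 mGal
Free-air correction = 0.3086 × 2733.7 = 843.62 mGal
Free-air anomaly = 979393.151 − 980017.27 + (843.62) = 219.501 mGal
Bouguer slab correction = 0.04193 × 3.04 × 2733.7 = 348.46 mGal
Simple Bouguer anomaly = 219.501 − (348.46) = -128.959 mGal
Complete Bouguer anomaly = -128.959 + 4.06 = -124.899 mGal

-124.9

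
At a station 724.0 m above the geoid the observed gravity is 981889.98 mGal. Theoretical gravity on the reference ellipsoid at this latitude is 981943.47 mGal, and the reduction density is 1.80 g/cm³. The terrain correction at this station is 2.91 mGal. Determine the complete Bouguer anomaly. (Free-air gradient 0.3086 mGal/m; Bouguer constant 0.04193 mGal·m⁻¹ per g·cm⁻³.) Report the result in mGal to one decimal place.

Free-air correction = 0.3086 × 724.0 = 223.43 mGal
Free-air anomaly = 981889.98 − 981943.47 + (223.43) = 169.94 mGal
Bouguer slab correction = 0.04193 × 1.80 × 724.0 = 54.64 mGal
Simple Bouguer anomaly = 169.94 − (54.64) = 115.30 mGal
Complete Bouguer anomaly = 115.30 + 2.91 = 118.21 mGal

118.2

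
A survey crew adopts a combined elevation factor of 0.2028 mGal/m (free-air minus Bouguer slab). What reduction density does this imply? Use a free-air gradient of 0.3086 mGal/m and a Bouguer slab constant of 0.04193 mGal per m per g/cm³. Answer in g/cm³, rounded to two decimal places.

2.52

0.2028 = 0.3086 − 0.04193 × ρ
ρ = (0.3086 − 0.2028) / 0.04193 = 2.52 g/cm³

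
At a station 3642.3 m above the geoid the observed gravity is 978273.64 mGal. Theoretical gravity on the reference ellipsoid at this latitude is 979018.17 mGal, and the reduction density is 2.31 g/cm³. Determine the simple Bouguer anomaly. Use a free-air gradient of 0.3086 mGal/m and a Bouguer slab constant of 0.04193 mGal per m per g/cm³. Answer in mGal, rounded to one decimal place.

Free-air correction = 0.3086 × 3642.3 = 1124.01 mGal
Free-air anomaly = 978273.64 − 979018.17 + (1124.01) = 379.48 mGal
Bouguer slab correction = 0.04193 × 2.31 × 3642.3 = 352.79 mGal
Simple Bouguer anomaly = 379.48 − (352.79) = 26.69 mGal

26.7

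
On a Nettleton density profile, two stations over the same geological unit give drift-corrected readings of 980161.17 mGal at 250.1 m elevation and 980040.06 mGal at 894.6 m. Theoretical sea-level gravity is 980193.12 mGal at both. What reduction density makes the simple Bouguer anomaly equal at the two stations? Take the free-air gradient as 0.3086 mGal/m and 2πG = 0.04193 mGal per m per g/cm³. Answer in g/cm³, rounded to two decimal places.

Δg_obs = 980040.06 − 980161.17 = -121.11 mGal over Δh = 894.6 − 250.1 = 644.5 m
Equal Bouguer anomalies ⇒ Δg_obs + (0.3086 − 0.04193ρ)·Δh = 0
0.3086 − 0.04193ρ = −Δg_obs/Δh = 0.18791
ρ = (0.3086 − 0.18791) / 0.04193 = 2.88 g/cm³

2.88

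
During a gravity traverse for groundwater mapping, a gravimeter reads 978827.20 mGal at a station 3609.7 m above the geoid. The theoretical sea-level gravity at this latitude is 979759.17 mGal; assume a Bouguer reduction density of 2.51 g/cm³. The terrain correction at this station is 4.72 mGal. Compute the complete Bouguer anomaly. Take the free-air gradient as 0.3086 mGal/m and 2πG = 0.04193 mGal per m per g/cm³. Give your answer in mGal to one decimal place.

-193.2

Free-air correction = 0.3086 × 3609.7 = 1113.95 mGal
Free-air anomaly = 978827.20 − 979759.17 + (1113.95) = 181.98 mGal
Bouguer slab correction = 0.04193 × 2.51 × 3609.7 = 379.90 mGal
Simple Bouguer anomaly = 181.98 − (379.90) = -197.92 mGal
Complete Bouguer anomaly = -197.92 + 4.72 = -193.20 mGal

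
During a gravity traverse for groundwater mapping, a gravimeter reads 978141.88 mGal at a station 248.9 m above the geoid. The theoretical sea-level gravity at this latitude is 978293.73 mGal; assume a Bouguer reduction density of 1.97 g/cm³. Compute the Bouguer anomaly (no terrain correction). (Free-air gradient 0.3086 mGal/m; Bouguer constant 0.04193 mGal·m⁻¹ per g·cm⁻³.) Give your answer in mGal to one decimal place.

-95.6

Free-air correction = 0.3086 × 248.9 = 76.81 mGal
Free-air anomaly = 978141.88 − 978293.73 + (76.81) = -75.04 mGal
Bouguer slab correction = 0.04193 × 1.97 × 248.9 = 20.56 mGal
Simple Bouguer anomaly = -75.04 − (20.56) = -95.60 mGal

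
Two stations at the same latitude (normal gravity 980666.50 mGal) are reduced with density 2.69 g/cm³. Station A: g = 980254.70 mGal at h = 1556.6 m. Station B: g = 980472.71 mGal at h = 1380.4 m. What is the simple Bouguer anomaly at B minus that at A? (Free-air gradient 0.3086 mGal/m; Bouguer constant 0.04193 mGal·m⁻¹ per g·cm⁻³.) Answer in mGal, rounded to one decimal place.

Δg_SB(A) = 980254.70 − 980666.50 + 0.3086×1556.6 − 0.04193×2.69×1556.6 = -107.00 mGal
Δg_SB(B) = 980472.71 − 980666.50 + 0.3086×1380.4 − 0.04193×2.69×1380.4 = 76.50 mGal
Difference = 76.50 − (-107.00) = 183.50 mGal

183.5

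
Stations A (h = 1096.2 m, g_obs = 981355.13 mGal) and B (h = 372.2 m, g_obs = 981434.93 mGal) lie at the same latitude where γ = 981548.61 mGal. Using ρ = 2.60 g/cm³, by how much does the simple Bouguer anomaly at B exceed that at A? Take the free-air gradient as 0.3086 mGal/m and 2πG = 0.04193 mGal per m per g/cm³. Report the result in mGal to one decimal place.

Δg_SB(A) = 981355.13 − 981548.61 + 0.3086×1096.2 − 0.04193×2.60×1096.2 = 25.30 mGal
Δg_SB(B) = 981434.93 − 981548.61 + 0.3086×372.2 − 0.04193×2.60×372.2 = -39.40 mGal
Difference = -39.40 − (25.30) = -64.70 mGal

-64.7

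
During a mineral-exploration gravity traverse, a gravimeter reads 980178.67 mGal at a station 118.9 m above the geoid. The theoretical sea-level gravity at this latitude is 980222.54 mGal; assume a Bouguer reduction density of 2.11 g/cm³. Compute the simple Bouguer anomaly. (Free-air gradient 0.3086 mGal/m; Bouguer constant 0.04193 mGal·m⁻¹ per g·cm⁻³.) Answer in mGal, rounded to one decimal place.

Free-air correction = 0.3086 × 118.9 = 36.69 mGal
Free-air anomaly = 980178.67 − 980222.54 + (36.69) = -7.18 mGal
Bouguer slab correction = 0.04193 × 2.11 × 118.9 = 10.52 mGal
Simple Bouguer anomaly = -7.18 − (10.52) = -17.70 mGal

-17.7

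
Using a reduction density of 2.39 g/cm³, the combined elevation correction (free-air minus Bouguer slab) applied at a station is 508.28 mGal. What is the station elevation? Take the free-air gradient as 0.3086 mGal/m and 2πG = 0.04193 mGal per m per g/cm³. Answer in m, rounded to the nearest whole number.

2439

Combined gradient = 0.3086 − 0.04193 × 2.39 = 0.2083873 mGal/m
h = 508.28 / 0.2083873 = 2439.11 m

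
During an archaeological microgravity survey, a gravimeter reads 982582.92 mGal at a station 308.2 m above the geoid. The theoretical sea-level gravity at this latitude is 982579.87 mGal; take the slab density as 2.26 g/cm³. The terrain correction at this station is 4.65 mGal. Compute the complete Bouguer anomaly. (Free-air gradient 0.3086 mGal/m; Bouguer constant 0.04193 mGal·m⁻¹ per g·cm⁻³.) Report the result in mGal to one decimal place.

Free-air correction = 0.3086 × 308.2 = 95.11 mGal
Free-air anomaly = 982582.92 − 982579.87 + (95.11) = 98.16 mGal
Bouguer slab correction = 0.04193 × 2.26 × 308.2 = 29.21 mGal
Simple Bouguer anomaly = 98.16 − (29.21) = 68.95 mGal
Complete Bouguer anomaly = 68.95 + 4.65 = 73.60 mGal

73.6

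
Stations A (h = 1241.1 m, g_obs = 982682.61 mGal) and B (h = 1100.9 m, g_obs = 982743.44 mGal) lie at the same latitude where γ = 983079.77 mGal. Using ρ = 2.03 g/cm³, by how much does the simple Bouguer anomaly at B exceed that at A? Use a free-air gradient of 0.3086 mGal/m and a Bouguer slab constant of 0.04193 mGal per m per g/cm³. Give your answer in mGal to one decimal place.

29.5

Δg_SB(A) = 982682.61 − 983079.77 + 0.3086×1241.1 − 0.04193×2.03×1241.1 = -119.80 mGal
Δg_SB(B) = 982743.44 − 983079.77 + 0.3086×1100.9 − 0.04193×2.03×1100.9 = -90.30 mGal
Difference = -90.30 − (-119.80) = 29.50 mGal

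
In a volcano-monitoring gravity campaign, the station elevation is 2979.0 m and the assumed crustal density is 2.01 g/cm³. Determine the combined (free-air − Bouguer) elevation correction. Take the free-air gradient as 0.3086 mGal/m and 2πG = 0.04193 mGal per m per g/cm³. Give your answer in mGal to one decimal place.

Combined gradient = 0.3086 − 0.04193 × 2.01 = 0.2243207 mGal/m
Combined elevation correction = 0.2243207 × 2979.0 = 668.3 mGal

668.3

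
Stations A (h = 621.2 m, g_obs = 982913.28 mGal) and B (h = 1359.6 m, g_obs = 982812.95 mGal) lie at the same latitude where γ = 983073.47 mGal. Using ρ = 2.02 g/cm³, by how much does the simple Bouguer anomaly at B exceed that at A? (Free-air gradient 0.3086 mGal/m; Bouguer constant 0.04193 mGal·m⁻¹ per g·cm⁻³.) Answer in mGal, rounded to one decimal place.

Δg_SB(A) = 982913.28 − 983073.47 + 0.3086×621.2 − 0.04193×2.02×621.2 = -21.10 mGal
Δg_SB(B) = 982812.95 − 983073.47 + 0.3086×1359.6 − 0.04193×2.02×1359.6 = 43.90 mGal
Difference = 43.90 − (-21.10) = 65.00 mGal

65.0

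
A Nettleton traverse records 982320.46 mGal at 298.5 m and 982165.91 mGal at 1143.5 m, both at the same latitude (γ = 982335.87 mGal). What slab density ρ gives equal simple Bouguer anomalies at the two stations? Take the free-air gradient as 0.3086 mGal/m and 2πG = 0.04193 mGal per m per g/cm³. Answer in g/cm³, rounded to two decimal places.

3.00

Δg_obs = 982165.91 − 982320.46 = -154.55 mGal over Δh = 1143.5 − 298.5 = 845.0 m
Equal Bouguer anomalies ⇒ Δg_obs + (0.3086 − 0.04193ρ)·Δh = 0
0.3086 − 0.04193ρ = −Δg_obs/Δh = 0.18290
ρ = (0.3086 − 0.18290) / 0.04193 = 3.00 g/cm³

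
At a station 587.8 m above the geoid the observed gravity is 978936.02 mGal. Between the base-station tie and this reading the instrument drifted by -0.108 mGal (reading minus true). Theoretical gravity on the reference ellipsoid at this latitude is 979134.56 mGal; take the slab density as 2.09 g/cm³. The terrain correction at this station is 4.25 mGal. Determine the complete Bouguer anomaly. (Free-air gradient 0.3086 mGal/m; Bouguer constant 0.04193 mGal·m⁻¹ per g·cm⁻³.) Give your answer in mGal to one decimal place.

-64.3

Drift-corrected reading = 978936.02 − (-0.108) = 978936.128 mGal
Free-air correction = 0.3086 × 587.8 = 181.40 mGal
Free-air anomaly = 978936.128 − 979134.56 + (181.40) = -17.032 mGal
Bouguer slab correction = 0.04193 × 2.09 × 587.8 = 51.51 mGal
Simple Bouguer anomaly = -17.032 − (51.51) = -68.542 mGal
Complete Bouguer anomaly = -68.542 + 4.25 = -64.292 mGal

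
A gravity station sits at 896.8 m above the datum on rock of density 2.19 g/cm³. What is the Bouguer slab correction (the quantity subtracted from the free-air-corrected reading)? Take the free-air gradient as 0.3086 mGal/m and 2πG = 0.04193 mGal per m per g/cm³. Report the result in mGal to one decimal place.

82.4

Bouguer slab correction = 0.04193 × 2.19 × 896.8 = 82.4 mGal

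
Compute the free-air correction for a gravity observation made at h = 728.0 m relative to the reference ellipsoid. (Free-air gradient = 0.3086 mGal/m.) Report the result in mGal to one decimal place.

Free-air correction = 0.3086 × 728.0 = 224.7 mGal

224.7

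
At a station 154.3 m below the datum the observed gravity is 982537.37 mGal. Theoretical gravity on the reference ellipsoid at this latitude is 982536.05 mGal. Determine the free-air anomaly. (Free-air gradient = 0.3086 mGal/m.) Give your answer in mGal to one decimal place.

-46.3

Free-air correction = 0.3086 × -154.3 = -47.62 mGal
Free-air anomaly = 982537.37 − 982536.05 + (-47.62) = -46.30 mGal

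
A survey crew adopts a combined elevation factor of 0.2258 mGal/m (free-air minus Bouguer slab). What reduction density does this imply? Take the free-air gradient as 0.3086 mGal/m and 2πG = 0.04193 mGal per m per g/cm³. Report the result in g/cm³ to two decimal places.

0.2258 = 0.3086 − 0.04193 × ρ
ρ = (0.3086 − 0.2258) / 0.04193 = 1.97 g/cm³

1.97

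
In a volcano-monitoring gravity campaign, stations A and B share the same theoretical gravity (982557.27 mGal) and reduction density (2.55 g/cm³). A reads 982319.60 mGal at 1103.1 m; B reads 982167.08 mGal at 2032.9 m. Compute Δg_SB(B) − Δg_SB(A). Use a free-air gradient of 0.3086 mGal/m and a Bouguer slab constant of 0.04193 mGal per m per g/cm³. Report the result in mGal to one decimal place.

Δg_SB(A) = 982319.60 − 982557.27 + 0.3086×1103.1 − 0.04193×2.55×1103.1 = -15.20 mGal
Δg_SB(B) = 982167.08 − 982557.27 + 0.3086×2032.9 − 0.04193×2.55×2032.9 = 19.80 mGal
Difference = 19.80 − (-15.20) = 35.00 mGal

35.0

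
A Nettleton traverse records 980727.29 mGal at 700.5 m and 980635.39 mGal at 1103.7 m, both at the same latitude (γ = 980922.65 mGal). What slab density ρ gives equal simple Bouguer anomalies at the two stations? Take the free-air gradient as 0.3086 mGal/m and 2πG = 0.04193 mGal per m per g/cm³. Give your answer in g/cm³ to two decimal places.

Δg_obs = 980635.39 − 980727.29 = -91.90 mGal over Δh = 1103.7 − 700.5 = 403.2 m
Equal Bouguer anomalies ⇒ Δg_obs + (0.3086 − 0.04193ρ)·Δh = 0
0.3086 − 0.04193ρ = −Δg_obs/Δh = 0.22793
ρ = (0.3086 − 0.22793) / 0.04193 = 1.92 g/cm³

1.92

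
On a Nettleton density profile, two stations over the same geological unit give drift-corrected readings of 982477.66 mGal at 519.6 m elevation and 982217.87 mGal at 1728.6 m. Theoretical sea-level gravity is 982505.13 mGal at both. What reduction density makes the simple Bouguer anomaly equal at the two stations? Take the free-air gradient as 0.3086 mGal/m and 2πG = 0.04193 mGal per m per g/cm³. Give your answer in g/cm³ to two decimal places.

Δg_obs = 982217.87 − 982477.66 = -259.79 mGal over Δh = 1728.6 − 519.6 = 1209.0 m
Equal Bouguer anomalies ⇒ Δg_obs + (0.3086 − 0.04193ρ)·Δh = 0
0.3086 − 0.04193ρ = −Δg_obs/Δh = 0.21488
ρ = (0.3086 − 0.21488) / 0.04193 = 2.24 g/cm³

2.24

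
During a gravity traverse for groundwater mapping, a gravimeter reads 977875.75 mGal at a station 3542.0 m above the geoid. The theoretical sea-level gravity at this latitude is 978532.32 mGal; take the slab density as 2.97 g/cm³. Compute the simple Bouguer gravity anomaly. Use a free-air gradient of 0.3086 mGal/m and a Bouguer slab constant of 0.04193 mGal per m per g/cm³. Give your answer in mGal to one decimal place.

-4.6

Free-air correction = 0.3086 × 3542.0 = 1093.06 mGal
Free-air anomaly = 977875.75 − 978532.32 + (1093.06) = 436.49 mGal
Bouguer slab correction = 0.04193 × 2.97 × 3542.0 = 441.09 mGal
Simple Bouguer anomaly = 436.49 − (441.09) = -4.60 mGal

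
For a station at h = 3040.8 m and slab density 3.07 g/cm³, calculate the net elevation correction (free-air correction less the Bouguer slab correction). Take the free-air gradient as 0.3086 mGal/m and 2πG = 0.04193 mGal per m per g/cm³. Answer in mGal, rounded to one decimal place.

547.0

Combined gradient = 0.3086 − 0.04193 × 3.07 = 0.1798749 mGal/m
Combined elevation correction = 0.1798749 × 3040.8 = 547.0 mGal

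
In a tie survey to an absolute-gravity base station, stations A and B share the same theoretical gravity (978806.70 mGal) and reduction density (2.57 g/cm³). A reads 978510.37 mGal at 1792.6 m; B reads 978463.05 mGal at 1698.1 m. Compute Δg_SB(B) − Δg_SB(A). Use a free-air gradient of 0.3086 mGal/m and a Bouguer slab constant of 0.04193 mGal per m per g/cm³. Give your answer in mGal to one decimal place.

Δg_SB(A) = 978510.37 − 978806.70 + 0.3086×1792.6 − 0.04193×2.57×1792.6 = 63.70 mGal
Δg_SB(B) = 978463.05 − 978806.70 + 0.3086×1698.1 − 0.04193×2.57×1698.1 = -2.60 mGal
Difference = -2.60 − (63.70) = -66.30 mGal

-66.3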